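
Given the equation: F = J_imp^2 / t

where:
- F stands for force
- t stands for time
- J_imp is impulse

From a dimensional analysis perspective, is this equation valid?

No

F (force) has dimensions [L M T^-2].
t (time) has dimensions [T].
J_imp (impulse) has dimensions [L M T^-1].

Left side: [L M T^-2]
Right side: [L^2 M^2 T^-3]

The two sides have different dimensions, so the equation is NOT dimensionally consistent.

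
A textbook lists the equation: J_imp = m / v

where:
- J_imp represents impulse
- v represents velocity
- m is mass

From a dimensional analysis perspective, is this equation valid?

No

J_imp (impulse) has dimensions [L M T^-1].
v (velocity) has dimensions [L T^-1].
m (mass) has dimensions [M].

Left side: [L M T^-1]
Right side: [L^-1 M T]

The two sides have different dimensions, so the equation is NOT dimensionally consistent.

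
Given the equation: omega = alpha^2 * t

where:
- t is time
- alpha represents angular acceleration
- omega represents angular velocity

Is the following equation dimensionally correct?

No

t (time) has dimensions [T].
alpha (angular acceleration) has dimensions [T^-2].
omega (angular velocity) has dimensions [T^-1].

Left side: [T^-1]
Right side: [T^-3]

The two sides have different dimensions, so the equation is NOT dimensionally consistent.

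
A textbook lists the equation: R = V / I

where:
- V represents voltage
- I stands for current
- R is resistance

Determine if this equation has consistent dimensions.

Yes

V (voltage) has dimensions [I^-1 L^2 M T^-3].
I (current) has dimensions [I].
R (resistance) has dimensions [I^-2 L^2 M T^-3].

Left side: [I^-2 L^2 M T^-3]
Right side: [I^-2 L^2 M T^-3]

Both sides have the same dimensions, so the equation is dimensionally consistent.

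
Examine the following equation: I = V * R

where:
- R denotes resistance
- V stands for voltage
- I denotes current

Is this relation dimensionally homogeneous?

No

R (resistance) has dimensions [I^-2 L^2 M T^-3].
V (voltage) has dimensions [I^-1 L^2 M T^-3].
I (current) has dimensions [I].

Left side: [I]
Right side: [I^-3 L^4 M^2 T^-6]

The two sides have different dimensions, so the equation is NOT dimensionally consistent.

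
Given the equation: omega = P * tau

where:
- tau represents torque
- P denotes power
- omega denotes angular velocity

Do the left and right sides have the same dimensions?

No

tau (torque) has dimensions [L^2 M T^-2].
P (power) has dimensions [L^2 M T^-3].
omega (angular velocity) has dimensions [T^-1].

Left side: [T^-1]
Right side: [L^4 M^2 T^-5]

The two sides have different dimensions, so the equation is NOT dimensionally consistent.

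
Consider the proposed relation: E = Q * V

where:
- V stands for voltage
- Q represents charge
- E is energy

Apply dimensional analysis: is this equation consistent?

Yes

V (voltage) has dimensions [I^-1 L^2 M T^-3].
Q (charge) has dimensions [I T].
E (energy) has dimensions [L^2 M T^-2].

Left side: [L^2 M T^-2]
Right side: [L^2 M T^-2]

Both sides have the same dimensions, so the equation is dimensionally consistent.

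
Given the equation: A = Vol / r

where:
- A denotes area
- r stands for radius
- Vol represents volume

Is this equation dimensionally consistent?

Yes

A (area) has dimensions [L^2].
r (radius) has dimensions [L].
Vol (volume) has dimensions [L^3].

Left side: [L^2]
Right side: [L^2]

Both sides have the same dimensions, so the equation is dimensionally consistent.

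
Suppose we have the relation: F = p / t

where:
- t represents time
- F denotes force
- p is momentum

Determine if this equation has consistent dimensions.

Yes

t (time) has dimensions [T].
F (force) has dimensions [L M T^-2].
p (momentum) has dimensions [L M T^-1].

Left side: [L M T^-2]
Right side: [L M T^-2]

Both sides have the same dimensions, so the equation is dimensionally consistent.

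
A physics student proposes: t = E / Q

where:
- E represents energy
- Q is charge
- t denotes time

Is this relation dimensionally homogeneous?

No

E (energy) has dimensions [L^2 M T^-2].
Q (charge) has dimensions [I T].
t (time) has dimensions [T].

Left side: [T]
Right side: [I^-1 L^2 M T^-3]

The two sides have different dimensions, so the equation is NOT dimensionally consistent.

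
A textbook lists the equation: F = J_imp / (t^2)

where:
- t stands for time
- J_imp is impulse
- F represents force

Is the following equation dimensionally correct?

No

t (time) has dimensions [T].
J_imp (impulse) has dimensions [L M T^-1].
F (force) has dimensions [L M T^-2].

Left side: [L M T^-2]
Right side: [L M T^-3]

The two sides have different dimensions, so the equation is NOT dimensionally consistent.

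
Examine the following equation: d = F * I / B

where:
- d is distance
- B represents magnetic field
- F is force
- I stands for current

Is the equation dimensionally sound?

No

d (distance) has dimensions [L].
B (magnetic field) has dimensions [I^-1 M T^-2].
F (force) has dimensions [L M T^-2].
I (current) has dimensions [I].

Left side: [L]
Right side: [I^2 L]

The two sides have different dimensions, so the equation is NOT dimensionally consistent.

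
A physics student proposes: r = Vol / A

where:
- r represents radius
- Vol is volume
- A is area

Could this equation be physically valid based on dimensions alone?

Yes

r (radius) has dimensions [L].
Vol (volume) has dimensions [L^3].
A (area) has dimensions [L^2].

Left side: [L]
Right side: [L]

Both sides have the same dimensions, so the equation is dimensionally consistent.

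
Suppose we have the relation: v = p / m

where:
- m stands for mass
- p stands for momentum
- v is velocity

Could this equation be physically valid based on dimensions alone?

Yes

m (mass) has dimensions [M].
p (momentum) has dimensions [L M T^-1].
v (velocity) has dimensions [L T^-1].

Left side: [L T^-1]
Right side: [L T^-1]

Both sides have the same dimensions, so the equation is dimensionally consistent.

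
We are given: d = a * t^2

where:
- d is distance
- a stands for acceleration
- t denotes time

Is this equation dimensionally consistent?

Yes

d (distance) has dimensions [L].
a (acceleration) has dimensions [L T^-2].
t (time) has dimensions [T].

Left side: [L]
Right side: [L]

Both sides have the same dimensions, so the equation is dimensionally consistent.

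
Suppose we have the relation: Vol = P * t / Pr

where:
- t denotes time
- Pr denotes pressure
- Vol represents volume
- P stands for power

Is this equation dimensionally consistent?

Yes

t (time) has dimensions [T].
Pr (pressure) has dimensions [L^-1 M T^-2].
Vol (volume) has dimensions [L^3].
P (power) has dimensions [L^2 M T^-3].

Left side: [L^3]
Right side: [L^3]

Both sides have the same dimensions, so the equation is dimensionally consistent.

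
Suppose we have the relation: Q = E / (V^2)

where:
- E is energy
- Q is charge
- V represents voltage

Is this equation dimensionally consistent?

No

E (energy) has dimensions [L^2 M T^-2].
Q (charge) has dimensions [I T].
V (voltage) has dimensions [I^-1 L^2 M T^-3].

Left side: [I T]
Right side: [I^2 L^-2 M^-1 T^4]

The two sides have different dimensions, so the equation is NOT dimensionally consistent.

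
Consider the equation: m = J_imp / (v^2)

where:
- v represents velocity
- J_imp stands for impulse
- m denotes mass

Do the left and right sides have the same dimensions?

No

v (velocity) has dimensions [L T^-1].
J_imp (impulse) has dimensions [L M T^-1].
m (mass) has dimensions [M].

Left side: [M]
Right side: [L^-1 M T]

The two sides have different dimensions, so the equation is NOT dimensionally consistent.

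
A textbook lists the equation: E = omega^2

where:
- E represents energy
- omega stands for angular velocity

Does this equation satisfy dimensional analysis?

No

E (energy) has dimensions [L^2 M T^-2].
omega (angular velocity) has dimensions [T^-1].

Left side: [L^2 M T^-2]
Right side: [T^-2]

The two sides have different dimensions, so the equation is NOT dimensionally consistent.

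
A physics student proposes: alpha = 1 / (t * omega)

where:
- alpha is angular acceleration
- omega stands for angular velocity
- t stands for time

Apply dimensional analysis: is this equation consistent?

No

alpha (angular acceleration) has dimensions [T^-2].
omega (angular velocity) has dimensions [T^-1].
t (time) has dimensions [T].

Left side: [T^-2]
Right side: [dimensionless]

The two sides have different dimensions, so the equation is NOT dimensionally consistent.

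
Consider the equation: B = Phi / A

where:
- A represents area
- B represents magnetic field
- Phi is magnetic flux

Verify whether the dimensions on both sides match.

Yes

A (area) has dimensions [L^2].
B (magnetic field) has dimensions [I^-1 M T^-2].
Phi (magnetic flux) has dimensions [I^-1 L^2 M T^-2].

Left side: [I^-1 M T^-2]
Right side: [I^-1 M T^-2]

Both sides have the same dimensions, so the equation is dimensionally consistent.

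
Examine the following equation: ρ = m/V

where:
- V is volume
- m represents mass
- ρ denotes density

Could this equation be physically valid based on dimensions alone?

Yes

V (volume) has dimensions [L^3].
m (mass) has dimensions [M].
ρ (density) has dimensions [L^-3 M].

Left side: [L^-3 M]
Right side: [L^-3 M]

Both sides have the same dimensions, so the equation is dimensionally consistent.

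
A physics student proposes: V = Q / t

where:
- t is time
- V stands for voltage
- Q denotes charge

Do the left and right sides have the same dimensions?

No

t (time) has dimensions [T].
V (voltage) has dimensions [I^-1 L^2 M T^-3].
Q (charge) has dimensions [I T].

Left side: [I^-1 L^2 M T^-3]
Right side: [I]

The two sides have different dimensions, so the equation is NOT dimensionally consistent.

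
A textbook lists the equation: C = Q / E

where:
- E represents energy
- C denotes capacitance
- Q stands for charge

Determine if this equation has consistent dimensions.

No

E (energy) has dimensions [L^2 M T^-2].
C (capacitance) has dimensions [I^2 L^-2 M^-1 T^4].
Q (charge) has dimensions [I T].

Left side: [I^2 L^-2 M^-1 T^4]
Right side: [I L^-2 M^-1 T^3]

The two sides have different dimensions, so the equation is NOT dimensionally consistent.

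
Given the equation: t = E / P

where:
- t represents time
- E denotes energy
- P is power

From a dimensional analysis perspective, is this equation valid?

Yes

t (time) has dimensions [T].
E (energy) has dimensions [L^2 M T^-2].
P (power) has dimensions [L^2 M T^-3].

Left side: [T]
Right side: [T]

Both sides have the same dimensions, so the equation is dimensionally consistent.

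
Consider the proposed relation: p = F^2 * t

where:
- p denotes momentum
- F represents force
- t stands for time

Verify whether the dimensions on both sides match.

No

p (momentum) has dimensions [L M T^-1].
F (force) has dimensions [L M T^-2].
t (time) has dimensions [T].

Left side: [L M T^-1]
Right side: [L^2 M^2 T^-3]

The two sides have different dimensions, so the equation is NOT dimensionally consistent.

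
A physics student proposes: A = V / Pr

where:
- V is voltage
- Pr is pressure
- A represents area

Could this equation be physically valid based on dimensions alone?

No

V (voltage) has dimensions [I^-1 L^2 M T^-3].
Pr (pressure) has dimensions [L^-1 M T^-2].
A (area) has dimensions [L^2].

Left side: [L^2]
Right side: [I^-1 L^3 T^-1]

The two sides have different dimensions, so the equation is NOT dimensionally consistent.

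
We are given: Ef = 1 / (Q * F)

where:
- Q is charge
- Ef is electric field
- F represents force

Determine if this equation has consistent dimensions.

No

Q (charge) has dimensions [I T].
Ef (electric field) has dimensions [I^-1 L M T^-3].
F (force) has dimensions [L M T^-2].

Left side: [I^-1 L M T^-3]
Right side: [I^-1 L^-1 M^-1 T]

The two sides have different dimensions, so the equation is NOT dimensionally consistent.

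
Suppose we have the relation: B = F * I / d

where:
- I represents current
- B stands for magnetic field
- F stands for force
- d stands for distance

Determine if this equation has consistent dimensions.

No

I (current) has dimensions [I].
B (magnetic field) has dimensions [I^-1 M T^-2].
F (force) has dimensions [L M T^-2].
d (distance) has dimensions [L].

Left side: [I^-1 M T^-2]
Right side: [I M T^-2]

The two sides have different dimensions, so the equation is NOT dimensionally consistent.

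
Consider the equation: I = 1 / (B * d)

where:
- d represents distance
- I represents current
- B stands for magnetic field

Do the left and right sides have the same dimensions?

No

d (distance) has dimensions [L].
I (current) has dimensions [I].
B (magnetic field) has dimensions [I^-1 M T^-2].

Left side: [I]
Right side: [I L^-1 M^-1 T^2]

The two sides have different dimensions, so the equation is NOT dimensionally consistent.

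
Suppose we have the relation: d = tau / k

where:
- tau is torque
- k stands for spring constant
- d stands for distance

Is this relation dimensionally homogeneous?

No

tau (torque) has dimensions [L^2 M T^-2].
k (spring constant) has dimensions [M T^-2].
d (distance) has dimensions [L].

Left side: [L]
Right side: [L^2]

The two sides have different dimensions, so the equation is NOT dimensionally consistent.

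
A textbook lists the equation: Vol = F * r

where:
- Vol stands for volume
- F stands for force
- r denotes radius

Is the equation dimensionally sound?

No

Vol (volume) has dimensions [L^3].
F (force) has dimensions [L M T^-2].
r (radius) has dimensions [L].

Left side: [L^3]
Right side: [L^2 M T^-2]

The two sides have different dimensions, so the equation is NOT dimensionally consistent.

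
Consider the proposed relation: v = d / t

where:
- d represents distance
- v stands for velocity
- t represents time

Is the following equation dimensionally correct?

Yes

d (distance) has dimensions [L].
v (velocity) has dimensions [L T^-1].
t (time) has dimensions [T].

Left side: [L T^-1]
Right side: [L T^-1]

Both sides have the same dimensions, so the equation is dimensionally consistent.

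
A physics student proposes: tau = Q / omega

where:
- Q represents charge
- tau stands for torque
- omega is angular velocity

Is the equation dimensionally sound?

No

Q (charge) has dimensions [I T].
tau (torque) has dimensions [L^2 M T^-2].
omega (angular velocity) has dimensions [T^-1].

Left side: [L^2 M T^-2]
Right side: [I T^2]

The two sides have different dimensions, so the equation is NOT dimensionally consistent.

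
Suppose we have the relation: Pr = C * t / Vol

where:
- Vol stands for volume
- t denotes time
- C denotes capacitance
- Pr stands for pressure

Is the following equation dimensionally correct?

No

Vol (volume) has dimensions [L^3].
t (time) has dimensions [T].
C (capacitance) has dimensions [I^2 L^-2 M^-1 T^4].
Pr (pressure) has dimensions [L^-1 M T^-2].

Left side: [L^-1 M T^-2]
Right side: [I^2 L^-5 M^-1 T^5]

The two sides have different dimensions, so the equation is NOT dimensionally consistent.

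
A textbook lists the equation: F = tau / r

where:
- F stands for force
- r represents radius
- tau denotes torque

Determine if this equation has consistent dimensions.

Yes

F (force) has dimensions [L M T^-2].
r (radius) has dimensions [L].
tau (torque) has dimensions [L^2 M T^-2].

Left side: [L M T^-2]
Right side: [L M T^-2]

Both sides have the same dimensions, so the equation is dimensionally consistent.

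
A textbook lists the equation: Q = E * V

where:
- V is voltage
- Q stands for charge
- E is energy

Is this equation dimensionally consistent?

No

V (voltage) has dimensions [I^-1 L^2 M T^-3].
Q (charge) has dimensions [I T].
E (energy) has dimensions [L^2 M T^-2].

Left side: [I T]
Right side: [I^-1 L^4 M^2 T^-5]

The two sides have different dimensions, so the equation is NOT dimensionally consistent.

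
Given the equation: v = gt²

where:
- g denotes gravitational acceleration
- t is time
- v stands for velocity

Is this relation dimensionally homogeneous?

No

g (gravitational acceleration) has dimensions [L T^-2].
t (time) has dimensions [T].
v (velocity) has dimensions [L T^-1].

Left side: [L T^-1]
Right side: [L]

The two sides have different dimensions, so the equation is NOT dimensionally consistent.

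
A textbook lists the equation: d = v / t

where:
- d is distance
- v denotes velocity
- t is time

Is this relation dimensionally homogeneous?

No

d (distance) has dimensions [L].
v (velocity) has dimensions [L T^-1].
t (time) has dimensions [T].

Left side: [L]
Right side: [L T^-2]

The two sides have different dimensions, so the equation is NOT dimensionally consistent.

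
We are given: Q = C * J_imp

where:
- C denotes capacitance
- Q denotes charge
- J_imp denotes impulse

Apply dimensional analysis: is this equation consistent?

No

C (capacitance) has dimensions [I^2 L^-2 M^-1 T^4].
Q (charge) has dimensions [I T].
J_imp (impulse) has dimensions [L M T^-1].

Left side: [I T]
Right side: [I^2 L^-1 T^3]

The two sides have different dimensions, so the equation is NOT dimensionally consistent.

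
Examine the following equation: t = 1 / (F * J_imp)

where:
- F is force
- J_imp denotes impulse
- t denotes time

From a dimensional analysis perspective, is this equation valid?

No

F (force) has dimensions [L M T^-2].
J_imp (impulse) has dimensions [L M T^-1].
t (time) has dimensions [T].

Left side: [T]
Right side: [L^-2 M^-2 T^3]

The two sides have different dimensions, so the equation is NOT dimensionally consistent.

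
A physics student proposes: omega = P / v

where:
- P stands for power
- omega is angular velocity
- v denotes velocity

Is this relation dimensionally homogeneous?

No

P (power) has dimensions [L^2 M T^-3].
omega (angular velocity) has dimensions [T^-1].
v (velocity) has dimensions [L T^-1].

Left side: [T^-1]
Right side: [L M T^-2]

The two sides have different dimensions, so the equation is NOT dimensionally consistent.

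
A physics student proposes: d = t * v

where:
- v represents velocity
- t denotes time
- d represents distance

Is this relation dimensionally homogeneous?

Yes

v (velocity) has dimensions [L T^-1].
t (time) has dimensions [T].
d (distance) has dimensions [L].

Left side: [L]
Right side: [L]

Both sides have the same dimensions, so the equation is dimensionally consistent.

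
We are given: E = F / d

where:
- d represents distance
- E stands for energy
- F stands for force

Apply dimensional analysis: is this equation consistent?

No

d (distance) has dimensions [L].
E (energy) has dimensions [L^2 M T^-2].
F (force) has dimensions [L M T^-2].

Left side: [L^2 M T^-2]
Right side: [M T^-2]

The two sides have different dimensions, so the equation is NOT dimensionally consistent.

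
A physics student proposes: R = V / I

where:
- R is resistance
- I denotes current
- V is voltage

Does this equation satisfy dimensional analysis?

Yes

R (resistance) has dimensions [I^-2 L^2 M T^-3].
I (current) has dimensions [I].
V (voltage) has dimensions [I^-1 L^2 M T^-3].

Left side: [I^-2 L^2 M T^-3]
Right side: [I^-2 L^2 M T^-3]

Both sides have the same dimensions, so the equation is dimensionally consistent.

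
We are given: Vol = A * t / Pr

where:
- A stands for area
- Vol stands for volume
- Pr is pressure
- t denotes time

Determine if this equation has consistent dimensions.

No

A (area) has dimensions [L^2].
Vol (volume) has dimensions [L^3].
Pr (pressure) has dimensions [L^-1 M T^-2].
t (time) has dimensions [T].

Left side: [L^3]
Right side: [L^3 M^-1 T^3]

The two sides have different dimensions, so the equation is NOT dimensionally consistent.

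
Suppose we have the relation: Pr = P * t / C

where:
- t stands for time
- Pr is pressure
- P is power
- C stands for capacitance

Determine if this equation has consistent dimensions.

No

t (time) has dimensions [T].
Pr (pressure) has dimensions [L^-1 M T^-2].
P (power) has dimensions [L^2 M T^-3].
C (capacitance) has dimensions [I^2 L^-2 M^-1 T^4].

Left side: [L^-1 M T^-2]
Right side: [I^-2 L^4 M^2 T^-6]

The two sides have different dimensions, so the equation is NOT dimensionally consistent.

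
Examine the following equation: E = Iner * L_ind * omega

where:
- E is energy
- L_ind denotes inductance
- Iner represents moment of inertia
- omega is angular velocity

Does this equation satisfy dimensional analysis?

No

E (energy) has dimensions [L^2 M T^-2].
L_ind (inductance) has dimensions [I^-2 L^2 M T^-2].
Iner (moment of inertia) has dimensions [L^2 M].
omega (angular velocity) has dimensions [T^-1].

Left side: [L^2 M T^-2]
Right side: [I^-2 L^4 M^2 T^-3]

The two sides have different dimensions, so the equation is NOT dimensionally consistent.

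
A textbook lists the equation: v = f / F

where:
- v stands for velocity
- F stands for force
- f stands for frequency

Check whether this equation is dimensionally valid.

No

v (velocity) has dimensions [L T^-1].
F (force) has dimensions [L M T^-2].
f (frequency) has dimensions [T^-1].

Left side: [L T^-1]
Right side: [L^-1 M^-1 T]

The two sides have different dimensions, so the equation is NOT dimensionally consistent.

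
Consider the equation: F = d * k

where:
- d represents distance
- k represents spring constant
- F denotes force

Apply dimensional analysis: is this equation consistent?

Yes

d (distance) has dimensions [L].
k (spring constant) has dimensions [M T^-2].
F (force) has dimensions [L M T^-2].

Left side: [L M T^-2]
Right side: [L M T^-2]

Both sides have the same dimensions, so the equation is dimensionally consistent.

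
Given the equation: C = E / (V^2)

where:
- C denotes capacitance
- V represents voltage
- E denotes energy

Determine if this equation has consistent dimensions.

Yes

C (capacitance) has dimensions [I^2 L^-2 M^-1 T^4].
V (voltage) has dimensions [I^-1 L^2 M T^-3].
E (energy) has dimensions [L^2 M T^-2].

Left side: [I^2 L^-2 M^-1 T^4]
Right side: [I^2 L^-2 M^-1 T^4]

Both sides have the same dimensions, so the equation is dimensionally consistent.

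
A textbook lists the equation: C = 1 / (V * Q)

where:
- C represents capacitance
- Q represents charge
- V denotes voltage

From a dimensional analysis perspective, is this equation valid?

No

C (capacitance) has dimensions [I^2 L^-2 M^-1 T^4].
Q (charge) has dimensions [I T].
V (voltage) has dimensions [I^-1 L^2 M T^-3].

Left side: [I^2 L^-2 M^-1 T^4]
Right side: [L^-2 M^-1 T^2]

The two sides have different dimensions, so the equation is NOT dimensionally consistent.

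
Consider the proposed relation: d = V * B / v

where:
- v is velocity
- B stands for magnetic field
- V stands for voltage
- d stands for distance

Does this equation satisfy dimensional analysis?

No

v (velocity) has dimensions [L T^-1].
B (magnetic field) has dimensions [I^-1 M T^-2].
V (voltage) has dimensions [I^-1 L^2 M T^-3].
d (distance) has dimensions [L].

Left side: [L]
Right side: [I^-2 L M^2 T^-4]

The two sides have different dimensions, so the equation is NOT dimensionally consistent.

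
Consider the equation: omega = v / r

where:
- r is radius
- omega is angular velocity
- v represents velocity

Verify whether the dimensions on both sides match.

Yes

r (radius) has dimensions [L].
omega (angular velocity) has dimensions [T^-1].
v (velocity) has dimensions [L T^-1].

Left side: [T^-1]
Right side: [T^-1]

Both sides have the same dimensions, so the equation is dimensionally consistent.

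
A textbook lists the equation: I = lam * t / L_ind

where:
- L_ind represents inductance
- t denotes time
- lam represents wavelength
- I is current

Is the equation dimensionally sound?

No

L_ind (inductance) has dimensions [I^-2 L^2 M T^-2].
t (time) has dimensions [T].
lam (wavelength) has dimensions [L].
I (current) has dimensions [I].

Left side: [I]
Right side: [I^2 L^-1 M^-1 T^3]

The two sides have different dimensions, so the equation is NOT dimensionally consistent.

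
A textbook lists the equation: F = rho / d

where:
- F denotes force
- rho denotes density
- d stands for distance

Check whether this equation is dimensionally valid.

No

F (force) has dimensions [L M T^-2].
rho (density) has dimensions [L^-3 M].
d (distance) has dimensions [L].

Left side: [L M T^-2]
Right side: [L^-4 M]

The two sides have different dimensions, so the equation is NOT dimensionally consistent.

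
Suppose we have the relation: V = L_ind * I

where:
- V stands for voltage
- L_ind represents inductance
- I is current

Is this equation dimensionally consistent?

No

V (voltage) has dimensions [I^-1 L^2 M T^-3].
L_ind (inductance) has dimensions [I^-2 L^2 M T^-2].
I (current) has dimensions [I].

Left side: [I^-1 L^2 M T^-3]
Right side: [I^-1 L^2 M T^-2]

The two sides have different dimensions, so the equation is NOT dimensionally consistent.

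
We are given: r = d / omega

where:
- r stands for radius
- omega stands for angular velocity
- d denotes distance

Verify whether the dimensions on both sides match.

No

r (radius) has dimensions [L].
omega (angular velocity) has dimensions [T^-1].
d (distance) has dimensions [L].

Left side: [L]
Right side: [L T]

The two sides have different dimensions, so the equation is NOT dimensionally consistent.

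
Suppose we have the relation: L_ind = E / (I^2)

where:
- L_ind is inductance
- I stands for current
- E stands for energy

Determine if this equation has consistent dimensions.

Yes

L_ind (inductance) has dimensions [I^-2 L^2 M T^-2].
I (current) has dimensions [I].
E (energy) has dimensions [L^2 M T^-2].

Left side: [I^-2 L^2 M T^-2]
Right side: [I^-2 L^2 M T^-2]

Both sides have the same dimensions, so the equation is dimensionally consistent.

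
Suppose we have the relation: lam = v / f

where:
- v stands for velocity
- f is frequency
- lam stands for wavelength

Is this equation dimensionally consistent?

Yes

v (velocity) has dimensions [L T^-1].
f (frequency) has dimensions [T^-1].
lam (wavelength) has dimensions [L].

Left side: [L]
Right side: [L]

Both sides have the same dimensions, so the equation is dimensionally consistent.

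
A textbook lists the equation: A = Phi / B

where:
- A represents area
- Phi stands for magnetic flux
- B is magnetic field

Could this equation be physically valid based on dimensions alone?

Yes

A (area) has dimensions [L^2].
Phi (magnetic flux) has dimensions [I^-1 L^2 M T^-2].
B (magnetic field) has dimensions [I^-1 M T^-2].

Left side: [L^2]
Right side: [L^2]

Both sides have the same dimensions, so the equation is dimensionally consistent.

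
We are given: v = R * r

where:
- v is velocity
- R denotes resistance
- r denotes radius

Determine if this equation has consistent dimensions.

No

v (velocity) has dimensions [L T^-1].
R (resistance) has dimensions [I^-2 L^2 M T^-3].
r (radius) has dimensions [L].

Left side: [L T^-1]
Right side: [I^-2 L^3 M T^-3]

The two sides have different dimensions, so the equation is NOT dimensionally consistent.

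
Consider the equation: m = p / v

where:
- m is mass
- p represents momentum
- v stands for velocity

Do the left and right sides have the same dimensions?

Yes

m (mass) has dimensions [M].
p (momentum) has dimensions [L M T^-1].
v (velocity) has dimensions [L T^-1].

Left side: [M]
Right side: [M]

Both sides have the same dimensions, so the equation is dimensionally consistent.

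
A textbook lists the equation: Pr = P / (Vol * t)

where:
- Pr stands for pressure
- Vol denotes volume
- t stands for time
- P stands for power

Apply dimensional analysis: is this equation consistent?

No

Pr (pressure) has dimensions [L^-1 M T^-2].
Vol (volume) has dimensions [L^3].
t (time) has dimensions [T].
P (power) has dimensions [L^2 M T^-3].

Left side: [L^-1 M T^-2]
Right side: [L^-1 M T^-4]

The two sides have different dimensions, so the equation is NOT dimensionally consistent.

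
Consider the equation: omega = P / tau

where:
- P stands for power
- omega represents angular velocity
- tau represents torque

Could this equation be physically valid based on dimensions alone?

Yes

P (power) has dimensions [L^2 M T^-3].
omega (angular velocity) has dimensions [T^-1].
tau (torque) has dimensions [L^2 M T^-2].

Left side: [T^-1]
Right side: [T^-1]

Both sides have the same dimensions, so the equation is dimensionally consistent.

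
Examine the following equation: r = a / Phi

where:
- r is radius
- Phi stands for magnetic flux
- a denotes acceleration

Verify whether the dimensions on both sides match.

No

r (radius) has dimensions [L].
Phi (magnetic flux) has dimensions [I^-1 L^2 M T^-2].
a (acceleration) has dimensions [L T^-2].

Left side: [L]
Right side: [I L^-1 M^-1]

The two sides have different dimensions, so the equation is NOT dimensionally consistent.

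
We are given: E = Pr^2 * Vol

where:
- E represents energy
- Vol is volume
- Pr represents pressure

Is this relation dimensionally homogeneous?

No

E (energy) has dimensions [L^2 M T^-2].
Vol (volume) has dimensions [L^3].
Pr (pressure) has dimensions [L^-1 M T^-2].

Left side: [L^2 M T^-2]
Right side: [L M^2 T^-4]

The two sides have different dimensions, so the equation is NOT dimensionally consistent.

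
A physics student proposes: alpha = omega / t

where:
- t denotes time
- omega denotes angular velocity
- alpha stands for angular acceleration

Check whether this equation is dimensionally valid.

Yes

t (time) has dimensions [T].
omega (angular velocity) has dimensions [T^-1].
alpha (angular acceleration) has dimensions [T^-2].

Left side: [T^-2]
Right side: [T^-2]

Both sides have the same dimensions, so the equation is dimensionally consistent.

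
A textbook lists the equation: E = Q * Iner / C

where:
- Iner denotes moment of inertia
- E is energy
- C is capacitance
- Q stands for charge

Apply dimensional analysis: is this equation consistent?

No

Iner (moment of inertia) has dimensions [L^2 M].
E (energy) has dimensions [L^2 M T^-2].
C (capacitance) has dimensions [I^2 L^-2 M^-1 T^4].
Q (charge) has dimensions [I T].

Left side: [L^2 M T^-2]
Right side: [I^-1 L^4 M^2 T^-3]

The two sides have different dimensions, so the equation is NOT dimensionally consistent.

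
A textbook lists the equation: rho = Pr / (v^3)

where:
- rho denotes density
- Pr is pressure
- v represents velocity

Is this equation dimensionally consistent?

No

rho (density) has dimensions [L^-3 M].
Pr (pressure) has dimensions [L^-1 M T^-2].
v (velocity) has dimensions [L T^-1].

Left side: [L^-3 M]
Right side: [L^-4 M T]

The two sides have different dimensions, so the equation is NOT dimensionally consistent.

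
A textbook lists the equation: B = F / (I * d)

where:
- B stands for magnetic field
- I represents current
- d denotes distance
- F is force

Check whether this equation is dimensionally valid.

Yes

B (magnetic field) has dimensions [I^-1 M T^-2].
I (current) has dimensions [I].
d (distance) has dimensions [L].
F (force) has dimensions [L M T^-2].

Left side: [I^-1 M T^-2]
Right side: [I^-1 M T^-2]

Both sides have the same dimensions, so the equation is dimensionally consistent.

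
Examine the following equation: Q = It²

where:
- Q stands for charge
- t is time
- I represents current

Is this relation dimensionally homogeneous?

No

Q (charge) has dimensions [I T].
t (time) has dimensions [T].
I (current) has dimensions [I].

Left side: [I T]
Right side: [I T^2]

The two sides have different dimensions, so the equation is NOT dimensionally consistent.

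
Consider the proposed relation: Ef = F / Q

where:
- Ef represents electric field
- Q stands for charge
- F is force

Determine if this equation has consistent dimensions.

Yes

Ef (electric field) has dimensions [I^-1 L M T^-3].
Q (charge) has dimensions [I T].
F (force) has dimensions [L M T^-2].

Left side: [I^-1 L M T^-3]
Right side: [I^-1 L M T^-3]

Both sides have the same dimensions, so the equation is dimensionally consistent.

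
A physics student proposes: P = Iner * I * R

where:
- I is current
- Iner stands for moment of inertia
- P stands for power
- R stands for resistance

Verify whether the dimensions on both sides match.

No

I (current) has dimensions [I].
Iner (moment of inertia) has dimensions [L^2 M].
P (power) has dimensions [L^2 M T^-3].
R (resistance) has dimensions [I^-2 L^2 M T^-3].

Left side: [L^2 M T^-3]
Right side: [I^-1 L^4 M^2 T^-3]

The two sides have different dimensions, so the equation is NOT dimensionally consistent.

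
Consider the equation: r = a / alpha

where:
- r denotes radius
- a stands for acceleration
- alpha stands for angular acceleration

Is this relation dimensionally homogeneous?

Yes

r (radius) has dimensions [L].
a (acceleration) has dimensions [L T^-2].
alpha (angular acceleration) has dimensions [T^-2].

Left side: [L]
Right side: [L]

Both sides have the same dimensions, so the equation is dimensionally consistent.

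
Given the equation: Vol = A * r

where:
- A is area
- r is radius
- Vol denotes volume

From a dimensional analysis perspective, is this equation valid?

Yes

A (area) has dimensions [L^2].
r (radius) has dimensions [L].
Vol (volume) has dimensions [L^3].

Left side: [L^3]
Right side: [L^3]

Both sides have the same dimensions, so the equation is dimensionally consistent.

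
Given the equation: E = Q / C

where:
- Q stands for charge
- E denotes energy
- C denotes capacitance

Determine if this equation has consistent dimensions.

No

Q (charge) has dimensions [I T].
E (energy) has dimensions [L^2 M T^-2].
C (capacitance) has dimensions [I^2 L^-2 M^-1 T^4].

Left side: [L^2 M T^-2]
Right side: [I^-1 L^2 M T^-3]

The two sides have different dimensions, so the equation is NOT dimensionally consistent.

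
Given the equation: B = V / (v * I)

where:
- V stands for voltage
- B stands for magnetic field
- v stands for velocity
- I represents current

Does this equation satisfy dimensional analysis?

No

V (voltage) has dimensions [I^-1 L^2 M T^-3].
B (magnetic field) has dimensions [I^-1 M T^-2].
v (velocity) has dimensions [L T^-1].
I (current) has dimensions [I].

Left side: [I^-1 M T^-2]
Right side: [I^-2 L M T^-2]

The two sides have different dimensions, so the equation is NOT dimensionally consistent.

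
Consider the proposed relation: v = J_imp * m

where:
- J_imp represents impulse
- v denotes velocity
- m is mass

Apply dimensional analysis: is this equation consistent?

No

J_imp (impulse) has dimensions [L M T^-1].
v (velocity) has dimensions [L T^-1].
m (mass) has dimensions [M].

Left side: [L T^-1]
Right side: [L M^2 T^-1]

The two sides have different dimensions, so the equation is NOT dimensionally consistent.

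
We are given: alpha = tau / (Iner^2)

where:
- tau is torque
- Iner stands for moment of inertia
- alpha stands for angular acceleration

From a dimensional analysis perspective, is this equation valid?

No

tau (torque) has dimensions [L^2 M T^-2].
Iner (moment of inertia) has dimensions [L^2 M].
alpha (angular acceleration) has dimensions [T^-2].

Left side: [T^-2]
Right side: [L^-2 M^-1 T^-2]

The two sides have different dimensions, so the equation is NOT dimensionally consistent.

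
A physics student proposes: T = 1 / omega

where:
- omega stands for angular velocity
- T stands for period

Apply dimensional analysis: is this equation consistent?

Yes

omega (angular velocity) has dimensions [T^-1].
T (period) has dimensions [T].

Left side: [T]
Right side: [T]

Both sides have the same dimensions, so the equation is dimensionally consistent.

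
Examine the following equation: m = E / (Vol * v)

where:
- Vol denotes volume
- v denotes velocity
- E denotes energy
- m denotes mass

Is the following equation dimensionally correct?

No

Vol (volume) has dimensions [L^3].
v (velocity) has dimensions [L T^-1].
E (energy) has dimensions [L^2 M T^-2].
m (mass) has dimensions [M].

Left side: [M]
Right side: [L^-2 M T^-1]

The two sides have different dimensions, so the equation is NOT dimensionally consistent.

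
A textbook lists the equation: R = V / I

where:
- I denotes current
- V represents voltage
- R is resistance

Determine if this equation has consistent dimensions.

Yes

I (current) has dimensions [I].
V (voltage) has dimensions [I^-1 L^2 M T^-3].
R (resistance) has dimensions [I^-2 L^2 M T^-3].

Left side: [I^-2 L^2 M T^-3]
Right side: [I^-2 L^2 M T^-3]

Both sides have the same dimensions, so the equation is dimensionally consistent.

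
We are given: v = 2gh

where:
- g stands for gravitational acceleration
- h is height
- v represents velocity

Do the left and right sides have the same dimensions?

No

g (gravitational acceleration) has dimensions [L T^-2].
h (height) has dimensions [L].
v (velocity) has dimensions [L T^-1].

Left side: [L T^-1]
Right side: [L^2 T^-2]

The two sides have different dimensions, so the equation is NOT dimensionally consistent.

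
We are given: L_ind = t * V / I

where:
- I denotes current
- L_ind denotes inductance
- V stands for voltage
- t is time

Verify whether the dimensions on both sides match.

Yes

I (current) has dimensions [I].
L_ind (inductance) has dimensions [I^-2 L^2 M T^-2].
V (voltage) has dimensions [I^-1 L^2 M T^-3].
t (time) has dimensions [T].

Left side: [I^-2 L^2 M T^-2]
Right side: [I^-2 L^2 M T^-2]

Both sides have the same dimensions, so the equation is dimensionally consistent.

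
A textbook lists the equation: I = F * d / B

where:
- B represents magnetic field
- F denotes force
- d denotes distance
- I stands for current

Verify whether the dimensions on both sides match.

No

B (magnetic field) has dimensions [I^-1 M T^-2].
F (force) has dimensions [L M T^-2].
d (distance) has dimensions [L].
I (current) has dimensions [I].

Left side: [I]
Right side: [I L^2]

The two sides have different dimensions, so the equation is NOT dimensionally consistent.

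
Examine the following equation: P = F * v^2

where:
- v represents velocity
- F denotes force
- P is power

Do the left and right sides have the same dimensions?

No

v (velocity) has dimensions [L T^-1].
F (force) has dimensions [L M T^-2].
P (power) has dimensions [L^2 M T^-3].

Left side: [L^2 M T^-3]
Right side: [L^3 M T^-4]

The two sides have different dimensions, so the equation is NOT dimensionally consistent.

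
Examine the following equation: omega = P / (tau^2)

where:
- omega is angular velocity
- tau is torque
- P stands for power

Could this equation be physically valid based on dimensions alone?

No

omega (angular velocity) has dimensions [T^-1].
tau (torque) has dimensions [L^2 M T^-2].
P (power) has dimensions [L^2 M T^-3].

Left side: [T^-1]
Right side: [L^-2 M^-1 T]

The two sides have different dimensions, so the equation is NOT dimensionally consistent.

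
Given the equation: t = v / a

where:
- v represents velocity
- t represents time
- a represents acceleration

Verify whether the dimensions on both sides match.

Yes

v (velocity) has dimensions [L T^-1].
t (time) has dimensions [T].
a (acceleration) has dimensions [L T^-2].

Left side: [T]
Right side: [T]

Both sides have the same dimensions, so the equation is dimensionally consistent.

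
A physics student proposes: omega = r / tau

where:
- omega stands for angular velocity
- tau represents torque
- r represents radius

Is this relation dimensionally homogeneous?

No

omega (angular velocity) has dimensions [T^-1].
tau (torque) has dimensions [L^2 M T^-2].
r (radius) has dimensions [L].

Left side: [T^-1]
Right side: [L^-1 M^-1 T^2]

The two sides have different dimensions, so the equation is NOT dimensionally consistent.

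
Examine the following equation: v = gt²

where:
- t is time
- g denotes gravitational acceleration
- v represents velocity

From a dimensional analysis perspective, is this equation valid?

No

t (time) has dimensions [T].
g (gravitational acceleration) has dimensions [L T^-2].
v (velocity) has dimensions [L T^-1].

Left side: [L T^-1]
Right side: [L]

The two sides have different dimensions, so the equation is NOT dimensionally consistent.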